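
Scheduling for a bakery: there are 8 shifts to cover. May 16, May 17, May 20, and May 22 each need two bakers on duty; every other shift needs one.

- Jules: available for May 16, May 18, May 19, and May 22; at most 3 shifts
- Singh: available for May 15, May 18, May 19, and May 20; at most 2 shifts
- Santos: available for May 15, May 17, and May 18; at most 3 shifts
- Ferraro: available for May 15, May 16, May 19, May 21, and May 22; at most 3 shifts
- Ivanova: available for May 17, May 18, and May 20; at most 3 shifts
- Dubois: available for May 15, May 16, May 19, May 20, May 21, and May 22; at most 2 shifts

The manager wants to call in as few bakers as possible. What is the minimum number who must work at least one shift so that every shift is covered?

5

12 slots to fill and no one can take more than 3, so at least ⌈12/3⌉ = 4 bakers are needed.
No set of 4 bakers can cover every shift (each such set leaves at least one shift with no one available or exceeds a cap).
Jules, Singh, Santos, Ferraro, and Ivanova alone can cover everything: May 15→Singh, May 16→Jules+Ferraro, May 17→Santos+Ivanova, May 18→Santos, May 19→Jules, May 20→Singh+Ivanova, May 21→Ferraro, May 22→Jules+Ferraro.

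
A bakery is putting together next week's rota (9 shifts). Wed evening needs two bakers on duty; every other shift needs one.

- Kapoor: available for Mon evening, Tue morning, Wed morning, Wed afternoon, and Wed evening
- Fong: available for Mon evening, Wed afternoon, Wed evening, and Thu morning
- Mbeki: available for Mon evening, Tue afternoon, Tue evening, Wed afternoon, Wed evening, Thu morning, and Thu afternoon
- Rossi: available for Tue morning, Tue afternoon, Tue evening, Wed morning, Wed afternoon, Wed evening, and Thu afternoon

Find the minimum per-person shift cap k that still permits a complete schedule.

3

With 4 bakers and 10 worker-slots to fill, someone must work at least ⌈10/4⌉ = 3 shifts, so k ≥ 3.
k = 3 works: Mon evening→Kapoor, Tue morning→Kapoor, Tue afternoon→Mbeki, Tue evening→Mbeki, Wed morning→Kapoor, Wed afternoon→Fong, Wed evening→Fong+Rossi, Thu morning→Fong, Thu afternoon→Mbeki.
Loads: Kapoor 3, Fong 3, Mbeki 3, Rossi 1 — all ≤ 3.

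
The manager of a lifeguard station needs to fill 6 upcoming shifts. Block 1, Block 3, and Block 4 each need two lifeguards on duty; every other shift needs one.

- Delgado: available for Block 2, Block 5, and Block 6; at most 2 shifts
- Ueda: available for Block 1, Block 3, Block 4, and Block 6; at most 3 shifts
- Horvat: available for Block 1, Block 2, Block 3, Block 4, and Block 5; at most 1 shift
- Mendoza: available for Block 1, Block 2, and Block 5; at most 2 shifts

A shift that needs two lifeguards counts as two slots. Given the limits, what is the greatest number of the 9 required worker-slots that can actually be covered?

Total capacity across all lifeguards is 2+3+1+2 = 8, and 9 slots are needed, so at most 8 can be filled.
An assignment achieving 8: Block 1→Ueda+Mendoza, Block 2→Delgado, Block 3→Ueda+Horvat, Block 4→Ueda, Block 5→Mendoza, Block 6→Delgado.
Loads: Delgado 2/2, Ueda 3/3, Horvat 1/1, Mendoza 2/2.

8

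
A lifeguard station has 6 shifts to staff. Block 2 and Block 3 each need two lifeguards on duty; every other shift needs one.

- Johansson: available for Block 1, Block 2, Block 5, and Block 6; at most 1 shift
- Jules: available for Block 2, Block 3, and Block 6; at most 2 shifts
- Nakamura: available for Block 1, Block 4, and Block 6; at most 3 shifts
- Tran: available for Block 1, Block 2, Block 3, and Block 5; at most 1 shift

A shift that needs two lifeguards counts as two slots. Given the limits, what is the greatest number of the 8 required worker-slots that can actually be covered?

Total capacity across all lifeguards is 1+2+3+1 = 7, and 8 slots are needed, so at most 7 can be filled.
An assignment achieving 7: Block 1→Nakamura, Block 2→Jules, Block 3→Jules+Tran, Block 4→Nakamura, Block 5→Johansson, Block 6→Nakamura.
Loads: Johansson 1/1, Jules 2/2, Nakamura 3/3, Tran 1/1.

7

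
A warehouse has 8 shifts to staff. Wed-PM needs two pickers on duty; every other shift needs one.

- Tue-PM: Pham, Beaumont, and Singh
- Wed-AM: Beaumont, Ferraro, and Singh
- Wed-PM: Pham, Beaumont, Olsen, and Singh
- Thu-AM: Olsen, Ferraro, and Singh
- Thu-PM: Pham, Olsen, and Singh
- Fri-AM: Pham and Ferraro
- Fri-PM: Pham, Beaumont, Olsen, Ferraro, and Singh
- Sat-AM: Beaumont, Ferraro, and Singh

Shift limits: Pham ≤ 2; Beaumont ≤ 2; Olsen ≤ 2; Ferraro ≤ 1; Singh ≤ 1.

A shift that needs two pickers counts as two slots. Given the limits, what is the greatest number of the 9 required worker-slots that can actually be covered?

Total capacity across all pickers is 2+2+2+1+1 = 8, and 9 slots are needed, so at most 8 can be filled.
An assignment achieving 8: Tue-PM→Pham, Wed-AM→Beaumont, Wed-PM→Singh, Thu-AM→Olsen, Thu-PM→Olsen, Fri-AM→Pham, Fri-PM→Ferraro, Sat-AM→Beaumont.
Loads: Pham 2/2, Beaumont 2/2, Olsen 2/2, Ferraro 1/1, Singh 1/1.

8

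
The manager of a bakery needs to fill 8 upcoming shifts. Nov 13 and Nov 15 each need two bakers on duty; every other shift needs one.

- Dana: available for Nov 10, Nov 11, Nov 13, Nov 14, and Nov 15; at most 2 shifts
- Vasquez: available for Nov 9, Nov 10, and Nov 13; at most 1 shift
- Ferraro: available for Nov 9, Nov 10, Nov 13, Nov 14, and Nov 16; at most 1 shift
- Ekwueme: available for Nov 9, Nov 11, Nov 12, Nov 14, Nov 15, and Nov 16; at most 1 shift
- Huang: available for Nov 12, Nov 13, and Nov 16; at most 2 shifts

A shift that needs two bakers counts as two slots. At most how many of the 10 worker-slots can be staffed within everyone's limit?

7

Total capacity across all bakers is 2+1+1+1+2 = 7, and 10 slots are needed, so at most 7 can be filled.
An assignment achieving 7: Nov 9→Vasquez, Nov 10→Ferraro, Nov 11→Dana, Nov 12→Ekwueme, Nov 13→Huang, Nov 15→Dana, Nov 16→Huang.
Loads: Dana 2/2, Vasquez 1/1, Ferraro 1/1, Ekwueme 1/1, Huang 2/2.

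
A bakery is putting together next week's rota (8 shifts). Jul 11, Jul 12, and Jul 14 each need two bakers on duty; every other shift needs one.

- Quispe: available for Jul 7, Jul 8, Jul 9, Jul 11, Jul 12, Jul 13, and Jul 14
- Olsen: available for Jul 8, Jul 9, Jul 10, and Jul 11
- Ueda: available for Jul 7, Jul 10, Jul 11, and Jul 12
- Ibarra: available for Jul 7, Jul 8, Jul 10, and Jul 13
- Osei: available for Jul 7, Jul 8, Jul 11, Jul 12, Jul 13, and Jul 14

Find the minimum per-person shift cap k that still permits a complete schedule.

3

With 5 bakers and 11 worker-slots to fill, someone must work at least ⌈11/5⌉ = 3 shifts, so k ≥ 3.
k = 3 works: Jul 7→Ueda, Jul 8→Olsen, Jul 9→Quispe, Jul 10→Olsen, Jul 11→Olsen+Ueda, Jul 12→Quispe+Ueda, Jul 13→Ibarra, Jul 14→Quispe+Osei.
Loads: Quispe 3, Olsen 3, Ueda 3, Ibarra 1, Osei 1 — all ≤ 3.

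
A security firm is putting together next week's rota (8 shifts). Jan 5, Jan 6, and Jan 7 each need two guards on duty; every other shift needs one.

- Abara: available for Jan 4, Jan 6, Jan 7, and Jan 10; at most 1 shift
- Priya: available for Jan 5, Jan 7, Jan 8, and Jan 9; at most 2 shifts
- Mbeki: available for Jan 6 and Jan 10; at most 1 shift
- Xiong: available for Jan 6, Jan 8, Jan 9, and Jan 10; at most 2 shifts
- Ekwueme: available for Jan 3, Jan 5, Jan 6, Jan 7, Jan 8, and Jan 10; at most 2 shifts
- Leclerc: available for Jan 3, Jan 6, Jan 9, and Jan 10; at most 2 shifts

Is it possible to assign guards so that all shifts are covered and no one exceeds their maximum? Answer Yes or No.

No

Total capacity is 1+2+1+2+2+2 = 10 but 11 worker-slots are needed — infeasible.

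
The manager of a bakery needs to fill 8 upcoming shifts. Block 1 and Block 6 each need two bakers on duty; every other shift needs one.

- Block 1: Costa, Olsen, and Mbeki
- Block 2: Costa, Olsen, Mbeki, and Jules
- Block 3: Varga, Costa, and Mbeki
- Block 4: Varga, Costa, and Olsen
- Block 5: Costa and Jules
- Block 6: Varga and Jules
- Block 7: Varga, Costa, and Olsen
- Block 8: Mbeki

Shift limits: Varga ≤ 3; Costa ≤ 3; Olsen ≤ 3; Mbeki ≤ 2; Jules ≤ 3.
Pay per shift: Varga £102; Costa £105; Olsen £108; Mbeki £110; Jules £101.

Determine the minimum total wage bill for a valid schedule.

Block 6 can only be covered by Varga and Jules, so that assignment is forced.
Block 8 can only be covered by Mbeki, so that assignment is forced.
Picking the cheapest available baker for each shift independently would cost £1034, but that ignores the shift limits.
An optimal schedule: Block 1→Costa+Olsen, Block 2→Jules, Block 3→Varga, Block 4→Varga, Block 5→Jules, Block 6→Jules+Varga, Block 7→Costa, Block 8→Mbeki.
Total: 105 + 108 + 101 + 102 + 102 + 101 + 101 + 102 + 105 + 110 = £1037.

£1037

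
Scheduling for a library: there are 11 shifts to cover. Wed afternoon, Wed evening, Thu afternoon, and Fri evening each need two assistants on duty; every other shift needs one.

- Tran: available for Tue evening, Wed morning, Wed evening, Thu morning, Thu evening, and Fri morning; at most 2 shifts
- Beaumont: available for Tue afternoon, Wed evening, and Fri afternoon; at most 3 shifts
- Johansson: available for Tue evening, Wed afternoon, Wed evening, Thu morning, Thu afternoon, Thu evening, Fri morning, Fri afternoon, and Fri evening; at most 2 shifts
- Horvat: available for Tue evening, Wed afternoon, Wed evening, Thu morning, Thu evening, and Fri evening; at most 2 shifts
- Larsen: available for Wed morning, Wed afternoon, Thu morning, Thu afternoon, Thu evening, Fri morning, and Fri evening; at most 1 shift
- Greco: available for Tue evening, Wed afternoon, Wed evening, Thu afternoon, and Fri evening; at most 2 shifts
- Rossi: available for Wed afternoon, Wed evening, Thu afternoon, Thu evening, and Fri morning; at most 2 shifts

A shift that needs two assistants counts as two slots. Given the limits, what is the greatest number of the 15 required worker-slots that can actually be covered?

Total capacity across all assistants is 2+3+2+2+1+2+2 = 14, and 15 slots are needed, so at most 14 can be filled.
An assignment achieving 14: Tue afternoon→Beaumont, Tue evening→Tran, Wed morning→Tran, Wed afternoon→Horvat+Greco, Wed evening→Beaumont, Thu morning→Johansson, Thu afternoon→Johansson+Larsen, Thu evening→Rossi, Fri morning→Rossi, Fri afternoon→Beaumont, Fri evening→Horvat+Greco.
Loads: Tran 2/2, Beaumont 3/3, Johansson 2/2, Horvat 2/2, Larsen 1/1, Greco 2/2, Rossi 2/2.

14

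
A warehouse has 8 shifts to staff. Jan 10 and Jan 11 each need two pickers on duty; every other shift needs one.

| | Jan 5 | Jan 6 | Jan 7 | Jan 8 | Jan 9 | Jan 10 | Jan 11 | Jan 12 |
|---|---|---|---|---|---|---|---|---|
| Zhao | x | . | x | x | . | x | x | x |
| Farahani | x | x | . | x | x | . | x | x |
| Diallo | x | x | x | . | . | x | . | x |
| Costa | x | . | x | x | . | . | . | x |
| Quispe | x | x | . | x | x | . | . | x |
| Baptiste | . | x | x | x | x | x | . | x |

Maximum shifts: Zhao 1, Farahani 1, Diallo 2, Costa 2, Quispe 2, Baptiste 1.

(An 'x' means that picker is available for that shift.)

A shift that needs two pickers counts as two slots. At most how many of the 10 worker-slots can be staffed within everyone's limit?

Total capacity across all pickers is 1+1+2+2+2+1 = 9, and 10 slots are needed, so at most 9 can be filled.
An assignment achieving 9: Jan 5→Costa, Jan 6→Diallo, Jan 7→Costa, Jan 8→Quispe, Jan 9→Quispe, Jan 10→Diallo+Baptiste, Jan 11→Zhao+Farahani.
Loads: Zhao 1/1, Farahani 1/1, Diallo 2/2, Costa 2/2, Quispe 2/2, Baptiste 1/1.

9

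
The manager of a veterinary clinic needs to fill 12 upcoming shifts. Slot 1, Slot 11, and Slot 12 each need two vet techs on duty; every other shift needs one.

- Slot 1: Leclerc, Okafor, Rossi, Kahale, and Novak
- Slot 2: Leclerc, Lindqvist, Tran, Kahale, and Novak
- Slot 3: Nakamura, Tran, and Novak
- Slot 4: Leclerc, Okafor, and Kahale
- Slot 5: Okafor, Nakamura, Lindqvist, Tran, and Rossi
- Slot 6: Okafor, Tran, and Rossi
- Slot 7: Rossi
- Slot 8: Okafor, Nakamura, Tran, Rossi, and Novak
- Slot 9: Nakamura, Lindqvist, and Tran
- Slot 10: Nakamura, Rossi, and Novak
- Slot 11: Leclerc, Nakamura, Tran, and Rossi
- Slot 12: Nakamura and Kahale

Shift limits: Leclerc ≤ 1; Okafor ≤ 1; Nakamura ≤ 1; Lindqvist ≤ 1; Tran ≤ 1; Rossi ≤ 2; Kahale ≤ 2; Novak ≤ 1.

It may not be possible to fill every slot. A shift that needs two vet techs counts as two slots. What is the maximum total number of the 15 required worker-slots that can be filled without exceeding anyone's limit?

10

Total capacity across all vet techs is 1+1+1+1+1+2+2+1 = 10, and 15 slots are needed, so at most 10 can be filled.
An assignment achieving 10: Slot 1→Kahale+Novak, Slot 3→Tran, Slot 4→Leclerc, Slot 6→Okafor, Slot 7→Rossi, Slot 9→Lindqvist, Slot 10→Rossi, Slot 12→Nakamura+Kahale.
Loads: Leclerc 1/1, Okafor 1/1, Nakamura 1/1, Lindqvist 1/1, Tran 1/1, Rossi 2/2, Kahale 2/2, Novak 1/1.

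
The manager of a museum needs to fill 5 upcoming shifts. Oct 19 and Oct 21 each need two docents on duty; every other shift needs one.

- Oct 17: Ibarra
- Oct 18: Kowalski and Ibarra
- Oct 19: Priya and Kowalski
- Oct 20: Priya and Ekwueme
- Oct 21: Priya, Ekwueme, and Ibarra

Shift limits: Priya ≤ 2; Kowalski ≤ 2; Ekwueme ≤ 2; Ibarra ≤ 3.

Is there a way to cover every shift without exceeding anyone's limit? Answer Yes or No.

Yes

Oct 17 can only be covered by Ibarra, so that assignment is forced.
Oct 19 can only be covered by Priya and Kowalski, so that assignment is forced.
One valid schedule: Oct 17→Ibarra, Oct 18→Kowalski, Oct 19→Priya+Kowalski, Oct 20→Priya, Oct 21→Ekwueme+Ibarra.
Loads: Priya 2/2, Kowalski 2/2, Ekwueme 1/2, Ibarra 2/3 — all within limits.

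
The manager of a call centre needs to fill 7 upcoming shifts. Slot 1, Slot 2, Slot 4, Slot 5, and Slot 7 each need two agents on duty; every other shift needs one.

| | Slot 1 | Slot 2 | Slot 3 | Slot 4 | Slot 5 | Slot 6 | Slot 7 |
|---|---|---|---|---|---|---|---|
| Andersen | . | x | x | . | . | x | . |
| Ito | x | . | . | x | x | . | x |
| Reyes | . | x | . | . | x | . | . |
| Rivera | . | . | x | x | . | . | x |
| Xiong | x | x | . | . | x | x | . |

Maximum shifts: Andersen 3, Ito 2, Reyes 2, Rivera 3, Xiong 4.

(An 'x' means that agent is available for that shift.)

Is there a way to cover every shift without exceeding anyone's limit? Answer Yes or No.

Total capacity is 14 and 12 slots are needed, so capacity alone doesn't rule it out.
Shifts {Slot 1, Slot 4, Slot 7} need 6 worker-slots in total, but the agents available for any of those shifts (Ito, Rivera, and Xiong) can supply at most 5 among them. So no valid schedule exists.

No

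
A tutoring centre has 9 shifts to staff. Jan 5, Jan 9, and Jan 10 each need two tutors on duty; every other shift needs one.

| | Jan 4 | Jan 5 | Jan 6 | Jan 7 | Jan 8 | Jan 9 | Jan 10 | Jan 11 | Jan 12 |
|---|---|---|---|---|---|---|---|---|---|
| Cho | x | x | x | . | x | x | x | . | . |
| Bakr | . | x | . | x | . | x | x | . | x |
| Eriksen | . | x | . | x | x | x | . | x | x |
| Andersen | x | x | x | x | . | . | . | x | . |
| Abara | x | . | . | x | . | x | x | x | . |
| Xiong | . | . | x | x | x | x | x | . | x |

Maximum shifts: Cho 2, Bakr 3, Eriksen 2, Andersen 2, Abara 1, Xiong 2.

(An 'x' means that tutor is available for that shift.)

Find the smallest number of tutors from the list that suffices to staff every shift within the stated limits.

12 slots to fill and no one can take more than 3, so at least ⌈12/3⌉ = 4 tutors are needed.
Any 5 tutors together have capacity at most 3+2+2+2+2 = 11 < 12 slots, so 5 can never suffice.
Cho, Bakr, Eriksen, Andersen, Abara, and Xiong alone can cover everything: Jan 4→Cho, Jan 5→Bakr+Andersen, Jan 6→Cho, Jan 7→Andersen, Jan 8→Eriksen, Jan 9→Abara+Xiong, Jan 10→Bakr+Xiong, Jan 11→Eriksen, Jan 12→Bakr.

6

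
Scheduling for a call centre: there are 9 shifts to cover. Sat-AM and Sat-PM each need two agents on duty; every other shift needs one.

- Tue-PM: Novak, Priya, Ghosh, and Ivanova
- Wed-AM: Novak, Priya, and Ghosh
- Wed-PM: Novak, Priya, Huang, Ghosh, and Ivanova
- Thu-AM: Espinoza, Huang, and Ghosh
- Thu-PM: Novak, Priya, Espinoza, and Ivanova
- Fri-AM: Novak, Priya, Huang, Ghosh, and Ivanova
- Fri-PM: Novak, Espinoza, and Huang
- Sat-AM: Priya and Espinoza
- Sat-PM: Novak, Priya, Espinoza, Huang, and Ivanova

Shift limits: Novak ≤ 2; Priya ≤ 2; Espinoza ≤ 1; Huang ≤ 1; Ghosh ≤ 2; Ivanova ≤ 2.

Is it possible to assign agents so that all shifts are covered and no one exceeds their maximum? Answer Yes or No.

No

Total capacity is 2+2+1+1+2+2 = 10 but 11 worker-slots are needed — infeasible.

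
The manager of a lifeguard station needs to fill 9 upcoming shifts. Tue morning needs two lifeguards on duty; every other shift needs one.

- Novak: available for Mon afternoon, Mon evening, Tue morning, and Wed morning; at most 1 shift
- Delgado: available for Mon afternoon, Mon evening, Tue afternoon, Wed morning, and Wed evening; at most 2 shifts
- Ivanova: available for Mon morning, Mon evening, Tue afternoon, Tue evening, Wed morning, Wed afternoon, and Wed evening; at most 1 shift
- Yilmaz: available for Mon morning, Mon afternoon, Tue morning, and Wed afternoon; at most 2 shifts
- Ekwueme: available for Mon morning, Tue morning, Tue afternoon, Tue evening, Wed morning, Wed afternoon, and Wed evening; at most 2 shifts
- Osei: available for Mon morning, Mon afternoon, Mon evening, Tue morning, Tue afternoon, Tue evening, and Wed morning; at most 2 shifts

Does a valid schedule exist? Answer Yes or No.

Yes

One valid schedule: Mon morning→Yilmaz, Mon afternoon→Novak, Mon evening→Delgado, Tue morning→Ekwueme+Osei, Tue afternoon→Ekwueme, Tue evening→Ivanova, Wed morning→Osei, Wed afternoon→Yilmaz, Wed evening→Delgado.
Loads: Novak 1/1, Delgado 2/2, Ivanova 1/1, Yilmaz 2/2, Ekwueme 2/2, Osei 2/2 — all within limits.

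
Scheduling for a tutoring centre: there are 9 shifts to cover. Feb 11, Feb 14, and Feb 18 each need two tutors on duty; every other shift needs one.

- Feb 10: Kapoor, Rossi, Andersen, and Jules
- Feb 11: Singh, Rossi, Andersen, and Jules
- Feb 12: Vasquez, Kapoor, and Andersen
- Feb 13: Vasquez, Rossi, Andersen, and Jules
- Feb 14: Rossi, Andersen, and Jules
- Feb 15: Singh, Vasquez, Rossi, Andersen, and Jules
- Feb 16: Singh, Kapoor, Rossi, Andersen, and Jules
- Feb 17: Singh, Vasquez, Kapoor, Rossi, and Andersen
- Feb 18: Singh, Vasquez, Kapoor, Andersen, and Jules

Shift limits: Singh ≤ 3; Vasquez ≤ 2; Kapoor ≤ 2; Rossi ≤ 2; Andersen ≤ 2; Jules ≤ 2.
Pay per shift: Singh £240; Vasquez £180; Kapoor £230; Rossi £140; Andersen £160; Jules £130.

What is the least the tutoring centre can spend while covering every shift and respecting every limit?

Picking the cheapest available tutor for each shift independently would cost £1650, but that ignores the shift limits.
An optimal schedule: Feb 10→Jules, Feb 11→Andersen+Singh, Feb 12→Andersen, Feb 13→Rossi, Feb 14→Jules+Rossi, Feb 15→Vasquez, Feb 16→Kapoor, Feb 17→Vasquez, Feb 18→Kapoor+Singh.
Total: 130 + 160 + 240 + 160 + 140 + 130 + 140 + 180 + 230 + 180 + 230 + 240 = £2160.

£2160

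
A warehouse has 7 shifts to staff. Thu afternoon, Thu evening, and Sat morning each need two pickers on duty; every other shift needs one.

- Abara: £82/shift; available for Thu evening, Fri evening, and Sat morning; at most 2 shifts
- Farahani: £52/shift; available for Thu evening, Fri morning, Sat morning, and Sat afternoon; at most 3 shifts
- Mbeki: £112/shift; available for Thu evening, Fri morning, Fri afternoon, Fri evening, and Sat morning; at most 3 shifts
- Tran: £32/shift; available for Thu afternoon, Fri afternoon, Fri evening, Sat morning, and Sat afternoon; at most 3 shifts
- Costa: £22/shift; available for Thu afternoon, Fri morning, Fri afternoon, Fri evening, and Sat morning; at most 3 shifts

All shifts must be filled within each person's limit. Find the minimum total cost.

£400

Thu afternoon can only be covered by Tran and Costa, so that assignment is forced.
Picking the cheapest available picker for each shift independently would cost £340, but that ignores the shift limits.
An optimal schedule: Thu afternoon→Costa+Tran, Thu evening→Farahani+Abara, Fri morning→Farahani, Fri afternoon→Costa, Fri evening→Costa, Sat morning→Tran+Farahani, Sat afternoon→Tran.
Total: 22 + 32 + 52 + 82 + 52 + 22 + 22 + 32 + 52 + 32 = £400.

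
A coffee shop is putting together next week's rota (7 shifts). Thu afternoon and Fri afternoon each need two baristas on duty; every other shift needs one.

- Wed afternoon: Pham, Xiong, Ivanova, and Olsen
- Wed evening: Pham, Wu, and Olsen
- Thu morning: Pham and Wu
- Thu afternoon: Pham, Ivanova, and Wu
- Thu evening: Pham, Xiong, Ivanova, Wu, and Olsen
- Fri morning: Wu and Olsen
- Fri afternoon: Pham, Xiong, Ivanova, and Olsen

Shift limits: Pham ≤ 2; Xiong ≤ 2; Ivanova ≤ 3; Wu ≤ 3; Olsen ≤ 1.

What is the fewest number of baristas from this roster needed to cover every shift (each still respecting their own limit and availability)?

4

9 slots to fill and no one can take more than 3, so at least ⌈9/3⌉ = 3 baristas are needed.
Any 3 baristas together have capacity at most 3+3+2 = 8 < 9 slots, so 3 can never suffice.
Pham, Xiong, Ivanova, and Wu alone can cover everything: Wed afternoon→Xiong, Wed evening→Pham, Thu morning→Pham, Thu afternoon→Ivanova+Wu, Thu evening→Ivanova, Fri morning→Wu, Fri afternoon→Xiong+Ivanova.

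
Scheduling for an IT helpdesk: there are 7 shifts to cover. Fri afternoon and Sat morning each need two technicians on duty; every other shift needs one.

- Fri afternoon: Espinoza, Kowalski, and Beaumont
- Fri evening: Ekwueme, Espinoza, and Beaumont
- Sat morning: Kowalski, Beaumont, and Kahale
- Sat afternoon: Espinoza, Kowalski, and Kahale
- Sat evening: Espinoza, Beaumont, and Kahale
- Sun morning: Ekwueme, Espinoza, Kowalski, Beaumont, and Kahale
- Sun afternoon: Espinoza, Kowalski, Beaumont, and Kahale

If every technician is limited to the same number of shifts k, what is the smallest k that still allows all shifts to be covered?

2

With 5 technicians and 9 worker-slots to fill, someone must work at least ⌈9/5⌉ = 2 shifts, so k ≥ 2.
k = 2 works: Fri afternoon→Espinoza+Kowalski, Fri evening→Ekwueme, Sat morning→Kowalski+Beaumont, Sat afternoon→Espinoza, Sat evening→Beaumont, Sun morning→Ekwueme, Sun afternoon→Kahale.
Loads: Ekwueme 2, Espinoza 2, Kowalski 2, Beaumont 2, Kahale 1 — all ≤ 2.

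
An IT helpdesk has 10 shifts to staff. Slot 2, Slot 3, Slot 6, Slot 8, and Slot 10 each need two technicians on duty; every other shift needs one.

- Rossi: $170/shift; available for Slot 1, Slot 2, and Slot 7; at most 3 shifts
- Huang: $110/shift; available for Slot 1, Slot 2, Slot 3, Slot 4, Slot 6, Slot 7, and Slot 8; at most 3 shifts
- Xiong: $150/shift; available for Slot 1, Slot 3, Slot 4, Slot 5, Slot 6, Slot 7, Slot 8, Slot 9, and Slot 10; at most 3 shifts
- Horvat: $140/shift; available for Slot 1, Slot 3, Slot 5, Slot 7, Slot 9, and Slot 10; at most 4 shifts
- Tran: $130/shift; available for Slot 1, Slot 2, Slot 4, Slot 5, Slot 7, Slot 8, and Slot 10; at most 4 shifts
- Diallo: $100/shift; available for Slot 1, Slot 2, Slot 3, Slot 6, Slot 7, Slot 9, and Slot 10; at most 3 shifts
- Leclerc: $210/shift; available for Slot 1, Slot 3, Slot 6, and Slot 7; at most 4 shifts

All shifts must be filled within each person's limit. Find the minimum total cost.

$1860

Picking the cheapest available technician for each shift independently would cost $1640, but that ignores the shift limits.
An optimal schedule: Slot 1→Horvat, Slot 2→Diallo+Tran, Slot 3→Horvat+Xiong, Slot 4→Huang, Slot 5→Tran, Slot 6→Diallo+Huang, Slot 7→Horvat, Slot 8→Huang+Tran, Slot 9→Diallo, Slot 10→Tran+Horvat.
Total: 140 + 100 + 130 + 140 + 150 + 110 + 130 + 100 + 110 + 140 + 110 + 130 + 100 + 130 + 140 = $1860.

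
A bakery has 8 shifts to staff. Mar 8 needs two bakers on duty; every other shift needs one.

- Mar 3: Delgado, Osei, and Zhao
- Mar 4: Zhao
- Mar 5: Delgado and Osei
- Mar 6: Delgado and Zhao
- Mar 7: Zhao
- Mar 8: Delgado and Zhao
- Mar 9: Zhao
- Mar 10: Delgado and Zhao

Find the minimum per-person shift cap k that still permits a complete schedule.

With 3 bakers and 9 worker-slots to fill, someone must work at least ⌈9/3⌉ = 3 shifts, so k ≥ 3.
k = 3 fails: Shifts {Mar 4, Mar 7, Mar 8, Mar 9} need 5 worker-slots in total, but the bakers available for any of those shifts (Delgado and Zhao) can supply at most 4 among them. So no valid schedule exists.
k = 4 works: Mar 3→Osei, Mar 4→Zhao, Mar 5→Delgado, Mar 6→Delgado, Mar 7→Zhao, Mar 8→Delgado+Zhao, Mar 9→Zhao, Mar 10→Delgado.
Loads: Delgado 4, Osei 1, Zhao 4 — all ≤ 4.

4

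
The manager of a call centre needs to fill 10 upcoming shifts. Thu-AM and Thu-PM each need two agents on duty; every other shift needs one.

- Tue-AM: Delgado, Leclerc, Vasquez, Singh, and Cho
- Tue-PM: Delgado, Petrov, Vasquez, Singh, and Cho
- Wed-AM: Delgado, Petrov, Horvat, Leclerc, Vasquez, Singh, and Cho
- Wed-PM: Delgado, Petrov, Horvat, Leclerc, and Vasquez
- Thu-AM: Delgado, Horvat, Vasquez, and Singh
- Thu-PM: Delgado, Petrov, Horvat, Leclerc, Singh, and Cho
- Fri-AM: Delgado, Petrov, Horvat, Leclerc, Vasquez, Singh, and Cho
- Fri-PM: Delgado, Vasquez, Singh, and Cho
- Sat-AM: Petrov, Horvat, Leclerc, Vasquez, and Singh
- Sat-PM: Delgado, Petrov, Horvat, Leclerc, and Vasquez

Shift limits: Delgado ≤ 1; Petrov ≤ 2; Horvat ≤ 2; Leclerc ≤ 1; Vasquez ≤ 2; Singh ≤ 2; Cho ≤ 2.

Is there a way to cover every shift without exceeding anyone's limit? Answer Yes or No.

One valid schedule: Tue-AM→Leclerc, Tue-PM→Petrov, Wed-AM→Vasquez, Wed-PM→Petrov, Thu-AM→Vasquez+Singh, Thu-PM→Singh+Cho, Fri-AM→Cho, Fri-PM→Delgado, Sat-AM→Horvat, Sat-PM→Horvat.
Loads: Delgado 1/1, Petrov 2/2, Horvat 2/2, Leclerc 1/1, Vasquez 2/2, Singh 2/2, Cho 2/2 — all within limits.

Yes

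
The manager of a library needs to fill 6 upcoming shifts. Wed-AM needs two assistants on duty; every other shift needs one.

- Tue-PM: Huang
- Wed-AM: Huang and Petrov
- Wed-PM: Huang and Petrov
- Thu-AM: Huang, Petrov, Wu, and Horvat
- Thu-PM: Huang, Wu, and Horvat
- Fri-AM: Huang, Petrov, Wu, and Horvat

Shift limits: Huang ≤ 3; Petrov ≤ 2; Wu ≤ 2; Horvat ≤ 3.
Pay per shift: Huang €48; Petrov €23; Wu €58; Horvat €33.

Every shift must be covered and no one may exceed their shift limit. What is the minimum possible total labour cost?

Tue-PM can only be covered by Huang, so that assignment is forced.
Wed-AM can only be covered by Huang and Petrov, so that assignment is forced.
Picking the cheapest available assistant for each shift independently would cost €221, but that ignores the shift limits.
An optimal schedule: Tue-PM→Huang, Wed-AM→Petrov+Huang, Wed-PM→Petrov, Thu-AM→Horvat, Thu-PM→Horvat, Fri-AM→Horvat.
Total: 48 + 23 + 48 + 23 + 33 + 33 + 33 = €241.

€241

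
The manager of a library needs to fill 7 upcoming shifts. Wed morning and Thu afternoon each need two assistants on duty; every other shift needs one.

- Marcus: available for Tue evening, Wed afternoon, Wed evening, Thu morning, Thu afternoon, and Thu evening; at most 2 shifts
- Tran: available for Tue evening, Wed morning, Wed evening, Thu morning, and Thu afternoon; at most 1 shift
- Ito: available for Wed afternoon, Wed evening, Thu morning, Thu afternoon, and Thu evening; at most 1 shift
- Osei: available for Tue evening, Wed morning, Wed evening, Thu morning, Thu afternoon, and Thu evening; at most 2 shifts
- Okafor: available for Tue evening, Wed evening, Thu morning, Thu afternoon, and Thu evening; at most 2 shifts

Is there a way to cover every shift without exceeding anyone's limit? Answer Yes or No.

Total capacity is 2+1+1+2+2 = 8 but 9 worker-slots are needed — infeasible.

No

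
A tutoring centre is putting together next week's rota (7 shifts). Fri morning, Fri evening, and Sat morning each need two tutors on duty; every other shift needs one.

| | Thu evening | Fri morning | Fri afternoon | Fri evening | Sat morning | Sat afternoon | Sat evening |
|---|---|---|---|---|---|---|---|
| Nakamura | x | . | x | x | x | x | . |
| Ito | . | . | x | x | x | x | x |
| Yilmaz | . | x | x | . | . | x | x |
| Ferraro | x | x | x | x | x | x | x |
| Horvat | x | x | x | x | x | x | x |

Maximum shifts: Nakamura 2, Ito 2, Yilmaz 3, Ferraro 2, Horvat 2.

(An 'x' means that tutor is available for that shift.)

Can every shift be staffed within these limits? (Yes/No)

One valid schedule: Thu evening→Nakamura, Fri morning→Yilmaz+Ferraro, Fri afternoon→Nakamura, Fri evening→Ito+Horvat, Sat morning→Ferraro+Horvat, Sat afternoon→Yilmaz, Sat evening→Ito.
Loads: Nakamura 2/2, Ito 2/2, Yilmaz 2/3, Ferraro 2/2, Horvat 2/2 — all within limits.

Yes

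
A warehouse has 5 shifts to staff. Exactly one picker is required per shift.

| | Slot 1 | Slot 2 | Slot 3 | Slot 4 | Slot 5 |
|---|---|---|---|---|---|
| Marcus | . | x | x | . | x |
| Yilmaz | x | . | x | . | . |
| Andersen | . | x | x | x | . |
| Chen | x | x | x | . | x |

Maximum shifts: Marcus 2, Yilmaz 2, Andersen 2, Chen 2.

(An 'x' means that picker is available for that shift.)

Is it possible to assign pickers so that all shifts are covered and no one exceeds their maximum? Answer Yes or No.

Slot 4 can only be covered by Andersen, so that assignment is forced.
One valid schedule: Slot 1→Yilmaz, Slot 2→Marcus, Slot 3→Yilmaz, Slot 4→Andersen, Slot 5→Marcus.
Loads: Marcus 2/2, Yilmaz 2/2, Andersen 1/2, Chen 0/2 — all within limits.

Yes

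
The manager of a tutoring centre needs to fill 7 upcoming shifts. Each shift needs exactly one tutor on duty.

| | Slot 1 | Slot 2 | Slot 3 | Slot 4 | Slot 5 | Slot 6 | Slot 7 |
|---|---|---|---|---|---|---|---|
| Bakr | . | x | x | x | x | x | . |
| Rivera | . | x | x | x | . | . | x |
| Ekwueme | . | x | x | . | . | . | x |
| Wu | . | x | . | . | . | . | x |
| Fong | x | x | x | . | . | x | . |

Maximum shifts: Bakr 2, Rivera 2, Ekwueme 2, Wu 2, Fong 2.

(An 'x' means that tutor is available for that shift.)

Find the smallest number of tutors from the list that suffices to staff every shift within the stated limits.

4

7 slots to fill and no one can take more than 2, so at least ⌈7/2⌉ = 4 tutors are needed.
Bakr, Rivera, Ekwueme, and Fong alone can cover everything: Slot 1→Fong, Slot 2→Rivera, Slot 3→Ekwueme, Slot 4→Bakr, Slot 5→Bakr, Slot 6→Fong, Slot 7→Rivera.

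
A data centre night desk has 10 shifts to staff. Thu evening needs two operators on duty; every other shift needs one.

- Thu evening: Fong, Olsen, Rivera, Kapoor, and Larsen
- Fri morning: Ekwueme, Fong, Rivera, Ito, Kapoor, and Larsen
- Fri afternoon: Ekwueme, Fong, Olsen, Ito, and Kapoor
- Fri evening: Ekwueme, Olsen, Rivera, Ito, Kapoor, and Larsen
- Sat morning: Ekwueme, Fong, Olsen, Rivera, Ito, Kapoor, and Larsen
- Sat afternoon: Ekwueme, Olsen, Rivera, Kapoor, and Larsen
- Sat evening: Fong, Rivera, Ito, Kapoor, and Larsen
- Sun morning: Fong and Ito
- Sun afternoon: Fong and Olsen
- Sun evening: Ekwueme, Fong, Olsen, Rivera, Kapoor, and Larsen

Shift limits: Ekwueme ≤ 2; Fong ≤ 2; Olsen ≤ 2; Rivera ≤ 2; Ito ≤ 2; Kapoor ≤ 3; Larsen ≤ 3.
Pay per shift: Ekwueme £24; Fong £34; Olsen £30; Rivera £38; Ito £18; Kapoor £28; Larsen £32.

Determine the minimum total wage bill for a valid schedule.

£292

Picking the cheapest available operator for each shift independently would cost £244, but that ignores the shift limits.
An optimal schedule: Thu evening→Olsen+Larsen, Fri morning→Ekwueme, Fri afternoon→Ito, Fri evening→Kapoor, Sat morning→Larsen, Sat afternoon→Ekwueme, Sat evening→Kapoor, Sun morning→Ito, Sun afternoon→Olsen, Sun evening→Kapoor.
Total: 30 + 32 + 24 + 18 + 28 + 32 + 24 + 28 + 18 + 30 + 28 = £292.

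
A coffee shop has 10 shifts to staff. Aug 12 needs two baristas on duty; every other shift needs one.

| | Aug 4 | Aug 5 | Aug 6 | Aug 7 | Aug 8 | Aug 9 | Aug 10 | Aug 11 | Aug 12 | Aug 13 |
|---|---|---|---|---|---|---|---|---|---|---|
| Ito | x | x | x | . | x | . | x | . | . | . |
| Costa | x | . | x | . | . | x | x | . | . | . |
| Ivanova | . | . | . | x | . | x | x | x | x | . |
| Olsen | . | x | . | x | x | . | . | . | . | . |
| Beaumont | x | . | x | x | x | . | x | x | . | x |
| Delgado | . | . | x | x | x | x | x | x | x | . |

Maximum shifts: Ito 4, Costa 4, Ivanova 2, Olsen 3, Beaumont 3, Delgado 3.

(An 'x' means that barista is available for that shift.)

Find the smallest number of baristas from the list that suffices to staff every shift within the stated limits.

4

11 slots to fill and no one can take more than 4, so at least ⌈11/4⌉ = 3 baristas are needed.
Shifts {Aug 5, Aug 12, Aug 13} need 4 slots, but among the baristas available for them (Ito, Ivanova, Olsen, Beaumont, and Delgado) any 3 together supply at most 3. So 3 baristas are not enough.
Ito, Ivanova, Beaumont, and Delgado alone can cover everything: Aug 4→Ito, Aug 5→Ito, Aug 6→Ito, Aug 7→Beaumont, Aug 8→Ito, Aug 9→Ivanova, Aug 10→Delgado, Aug 11→Beaumont, Aug 12→Ivanova+Delgado, Aug 13→Beaumont.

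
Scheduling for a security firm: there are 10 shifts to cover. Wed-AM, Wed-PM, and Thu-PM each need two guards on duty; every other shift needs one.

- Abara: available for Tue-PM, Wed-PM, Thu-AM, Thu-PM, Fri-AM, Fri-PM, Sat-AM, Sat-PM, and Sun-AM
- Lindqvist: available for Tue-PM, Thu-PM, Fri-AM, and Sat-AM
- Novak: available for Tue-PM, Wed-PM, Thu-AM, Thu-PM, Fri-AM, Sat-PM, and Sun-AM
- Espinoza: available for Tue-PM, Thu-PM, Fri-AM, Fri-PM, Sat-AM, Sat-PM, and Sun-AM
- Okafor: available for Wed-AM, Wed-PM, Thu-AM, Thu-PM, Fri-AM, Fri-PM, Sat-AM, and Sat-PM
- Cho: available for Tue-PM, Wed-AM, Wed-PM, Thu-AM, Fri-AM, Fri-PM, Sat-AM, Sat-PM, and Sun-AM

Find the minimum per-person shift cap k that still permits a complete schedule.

3

With 6 guards and 13 worker-slots to fill, someone must work at least ⌈13/6⌉ = 3 shifts, so k ≥ 3.
k = 3 works: Tue-PM→Lindqvist, Wed-AM→Okafor+Cho, Wed-PM→Novak+Okafor, Thu-AM→Abara, Thu-PM→Novak+Espinoza, Fri-AM→Lindqvist, Fri-PM→Abara, Sat-AM→Lindqvist, Sat-PM→Novak, Sun-AM→Abara.
Loads: Abara 3, Lindqvist 3, Novak 3, Espinoza 1, Okafor 2, Cho 1 — all ≤ 3.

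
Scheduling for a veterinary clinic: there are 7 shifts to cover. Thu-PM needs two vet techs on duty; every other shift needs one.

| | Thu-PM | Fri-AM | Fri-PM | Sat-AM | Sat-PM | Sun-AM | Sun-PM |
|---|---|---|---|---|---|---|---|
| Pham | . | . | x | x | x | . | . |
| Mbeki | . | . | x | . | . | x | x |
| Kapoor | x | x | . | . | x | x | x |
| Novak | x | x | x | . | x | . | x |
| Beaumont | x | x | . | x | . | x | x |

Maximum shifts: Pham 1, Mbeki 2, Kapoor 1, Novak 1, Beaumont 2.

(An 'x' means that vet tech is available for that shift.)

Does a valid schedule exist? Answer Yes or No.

Total capacity is 1+2+1+1+2 = 7 but 8 worker-slots are needed — infeasible.

No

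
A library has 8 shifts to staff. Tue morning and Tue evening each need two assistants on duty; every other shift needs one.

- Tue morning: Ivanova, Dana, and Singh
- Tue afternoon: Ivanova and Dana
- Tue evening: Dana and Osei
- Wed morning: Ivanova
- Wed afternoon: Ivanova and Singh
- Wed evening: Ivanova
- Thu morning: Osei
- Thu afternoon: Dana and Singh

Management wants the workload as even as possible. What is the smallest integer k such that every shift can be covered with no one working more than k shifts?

3

With 4 assistants and 10 worker-slots to fill, someone must work at least ⌈10/4⌉ = 3 shifts, so k ≥ 3.
k = 3 works: Tue morning→Dana+Singh, Tue afternoon→Ivanova, Tue evening→Dana+Osei, Wed morning→Ivanova, Wed afternoon→Singh, Wed evening→Ivanova, Thu morning→Osei, Thu afternoon→Dana.
Loads: Ivanova 3, Dana 3, Osei 2, Singh 2 — all ≤ 3.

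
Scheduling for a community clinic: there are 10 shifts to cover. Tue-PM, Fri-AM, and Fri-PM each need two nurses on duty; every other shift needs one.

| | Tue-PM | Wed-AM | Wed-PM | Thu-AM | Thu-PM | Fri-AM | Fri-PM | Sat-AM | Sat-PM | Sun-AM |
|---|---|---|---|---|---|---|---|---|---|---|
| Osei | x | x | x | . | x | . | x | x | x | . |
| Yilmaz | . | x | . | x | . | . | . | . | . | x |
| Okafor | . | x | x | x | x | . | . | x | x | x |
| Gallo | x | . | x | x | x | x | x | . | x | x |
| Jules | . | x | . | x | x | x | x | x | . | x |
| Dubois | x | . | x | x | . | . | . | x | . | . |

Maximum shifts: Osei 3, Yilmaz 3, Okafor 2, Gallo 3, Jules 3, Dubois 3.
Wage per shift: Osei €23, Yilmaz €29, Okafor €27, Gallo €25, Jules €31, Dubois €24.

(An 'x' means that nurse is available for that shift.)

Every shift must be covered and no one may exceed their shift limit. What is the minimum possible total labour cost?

€330

Fri-AM can only be covered by Gallo and Jules, so that assignment is forced.
Picking the cheapest available nurse for each shift independently would cost €315, but that ignores the shift limits.
An optimal schedule: Tue-PM→Osei+Dubois, Wed-AM→Okafor, Wed-PM→Dubois, Thu-AM→Yilmaz, Thu-PM→Gallo, Fri-AM→Gallo+Jules, Fri-PM→Osei+Gallo, Sat-AM→Dubois, Sat-PM→Osei, Sun-AM→Okafor.
Total: 23 + 24 + 27 + 24 + 29 + 25 + 25 + 31 + 23 + 25 + 24 + 23 + 27 = €330.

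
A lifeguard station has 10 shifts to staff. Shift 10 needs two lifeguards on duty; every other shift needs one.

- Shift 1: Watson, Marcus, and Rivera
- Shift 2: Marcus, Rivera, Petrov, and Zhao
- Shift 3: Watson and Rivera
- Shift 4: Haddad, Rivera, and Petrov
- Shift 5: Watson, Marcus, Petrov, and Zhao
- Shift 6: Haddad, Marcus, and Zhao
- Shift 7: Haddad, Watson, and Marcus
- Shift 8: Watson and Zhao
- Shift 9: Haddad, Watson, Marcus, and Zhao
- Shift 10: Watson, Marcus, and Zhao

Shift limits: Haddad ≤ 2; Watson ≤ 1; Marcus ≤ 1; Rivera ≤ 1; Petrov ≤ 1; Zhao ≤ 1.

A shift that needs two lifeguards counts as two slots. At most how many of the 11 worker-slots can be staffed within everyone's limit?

Total capacity across all lifeguards is 2+1+1+1+1+1 = 7, and 11 slots are needed, so at most 7 can be filled.
An assignment achieving 7: Shift 1→Marcus, Shift 2→Rivera, Shift 3→Watson, Shift 4→Haddad, Shift 5→Petrov, Shift 6→Haddad, Shift 8→Zhao.
Loads: Haddad 2/2, Watson 1/1, Marcus 1/1, Rivera 1/1, Petrov 1/1, Zhao 1/1.

7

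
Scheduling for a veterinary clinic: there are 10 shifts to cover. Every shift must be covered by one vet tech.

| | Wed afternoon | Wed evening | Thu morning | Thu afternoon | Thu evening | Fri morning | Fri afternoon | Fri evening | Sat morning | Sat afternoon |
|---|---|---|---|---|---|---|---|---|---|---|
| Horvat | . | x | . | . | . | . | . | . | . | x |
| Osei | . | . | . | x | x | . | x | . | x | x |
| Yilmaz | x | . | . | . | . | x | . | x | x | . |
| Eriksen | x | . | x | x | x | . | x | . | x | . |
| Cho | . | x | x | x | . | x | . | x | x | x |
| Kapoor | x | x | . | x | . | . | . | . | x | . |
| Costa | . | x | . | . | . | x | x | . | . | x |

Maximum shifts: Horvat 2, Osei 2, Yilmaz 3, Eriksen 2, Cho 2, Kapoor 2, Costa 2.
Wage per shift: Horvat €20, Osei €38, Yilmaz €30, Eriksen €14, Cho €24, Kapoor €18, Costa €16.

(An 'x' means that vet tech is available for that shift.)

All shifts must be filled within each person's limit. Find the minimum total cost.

Picking the cheapest available vet tech for each shift independently would cost €156, but that ignores the shift limits.
An optimal schedule: Wed afternoon→Kapoor, Wed evening→Horvat, Thu morning→Eriksen, Thu afternoon→Kapoor, Thu evening→Eriksen, Fri morning→Costa, Fri afternoon→Costa, Fri evening→Cho, Sat morning→Cho, Sat afternoon→Horvat.
Total: 18 + 20 + 14 + 18 + 14 + 16 + 16 + 24 + 24 + 20 = €184.

€184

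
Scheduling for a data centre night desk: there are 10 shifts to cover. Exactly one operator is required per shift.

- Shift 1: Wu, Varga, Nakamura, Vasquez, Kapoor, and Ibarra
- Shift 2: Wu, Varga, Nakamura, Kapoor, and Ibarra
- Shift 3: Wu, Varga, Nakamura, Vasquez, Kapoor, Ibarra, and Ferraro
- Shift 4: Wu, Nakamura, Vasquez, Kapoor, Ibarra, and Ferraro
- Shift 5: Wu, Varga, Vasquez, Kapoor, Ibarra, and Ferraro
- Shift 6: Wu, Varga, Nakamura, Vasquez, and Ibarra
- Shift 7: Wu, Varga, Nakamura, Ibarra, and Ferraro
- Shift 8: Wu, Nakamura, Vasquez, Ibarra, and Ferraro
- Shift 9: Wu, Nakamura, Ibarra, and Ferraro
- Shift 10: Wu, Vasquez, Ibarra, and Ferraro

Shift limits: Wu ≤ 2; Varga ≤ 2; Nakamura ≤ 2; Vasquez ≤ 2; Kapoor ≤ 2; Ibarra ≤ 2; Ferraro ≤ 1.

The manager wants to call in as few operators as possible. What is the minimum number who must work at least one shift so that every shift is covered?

10 slots to fill and no one can take more than 2, so at least ⌈10/2⌉ = 5 operators are needed.
Wu, Varga, Nakamura, Vasquez, and Kapoor alone can cover everything: Shift 1→Kapoor, Shift 2→Varga, Shift 3→Kapoor, Shift 4→Nakamura, Shift 5→Vasquez, Shift 6→Vasquez, Shift 7→Varga, Shift 8→Nakamura, Shift 9→Wu, Shift 10→Wu.

5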